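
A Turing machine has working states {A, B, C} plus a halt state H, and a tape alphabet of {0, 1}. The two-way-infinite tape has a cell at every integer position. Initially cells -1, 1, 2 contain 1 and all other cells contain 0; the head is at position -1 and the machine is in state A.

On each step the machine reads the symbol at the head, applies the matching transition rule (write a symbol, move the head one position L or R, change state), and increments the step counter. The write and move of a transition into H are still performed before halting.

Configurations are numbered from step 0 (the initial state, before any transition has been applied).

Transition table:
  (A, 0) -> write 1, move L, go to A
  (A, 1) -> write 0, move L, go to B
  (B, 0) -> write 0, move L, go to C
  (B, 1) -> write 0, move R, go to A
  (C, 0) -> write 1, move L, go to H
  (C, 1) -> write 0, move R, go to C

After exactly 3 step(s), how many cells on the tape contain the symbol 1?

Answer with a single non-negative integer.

Answer: 3

Derivation:
Step 1: in state A at pos -1, read 1 -> (A,1)->write 0,move L,goto B. Now: state=B, head=-2, tape[-3..3]=0000110 (head:  ^)
Step 2: in state B at pos -2, read 0 -> (B,0)->write 0,move L,goto C. Now: state=C, head=-3, tape[-4..3]=00000110 (head:  ^)
Step 3: in state C at pos -3, read 0 -> (C,0)->write 1,move L,goto H. Now: state=H, head=-4, tape[-5..3]=001000110 (head:  ^)
Cells containing 1 after step 3: {-3, 1, 2} -> 3 cell(s)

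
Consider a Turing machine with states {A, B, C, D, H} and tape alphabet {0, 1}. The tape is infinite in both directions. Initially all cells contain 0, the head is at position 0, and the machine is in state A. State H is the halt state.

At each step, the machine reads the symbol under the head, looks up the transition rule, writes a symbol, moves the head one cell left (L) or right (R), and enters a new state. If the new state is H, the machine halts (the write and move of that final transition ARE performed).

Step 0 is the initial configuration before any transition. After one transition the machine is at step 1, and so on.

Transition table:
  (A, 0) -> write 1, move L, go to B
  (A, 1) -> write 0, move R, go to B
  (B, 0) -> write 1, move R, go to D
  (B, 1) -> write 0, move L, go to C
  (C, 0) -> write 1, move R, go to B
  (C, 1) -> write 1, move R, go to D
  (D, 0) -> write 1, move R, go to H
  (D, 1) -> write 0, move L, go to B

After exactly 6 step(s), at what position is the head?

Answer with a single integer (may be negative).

Answer: 0

Derivation:
Step 1: in state A at pos 0, read 0 -> (A,0)->write 1,move L,goto B. Now: state=B, head=-1, tape[-2..1]=0010 (head:  ^)
Step 2: in state B at pos -1, read 0 -> (B,0)->write 1,move R,goto D. Now: state=D, head=0, tape[-2..1]=0110 (head:   ^)
Step 3: in state D at pos 0, read 1 -> (D,1)->write 0,move L,goto B. Now: state=B, head=-1, tape[-2..1]=0100 (head:  ^)
Step 4: in state B at pos -1, read 1 -> (B,1)->write 0,move L,goto C. Now: state=C, head=-2, tape[-3..1]=00000 (head:  ^)
Step 5: in state C at pos -2, read 0 -> (C,0)->write 1,move R,goto B. Now: state=B, head=-1, tape[-3..1]=01000 (head:   ^)
Step 6: in state B at pos -1, read 0 -> (B,0)->write 1,move R,goto D. Now: state=D, head=0, tape[-3..1]=01100 (head:    ^)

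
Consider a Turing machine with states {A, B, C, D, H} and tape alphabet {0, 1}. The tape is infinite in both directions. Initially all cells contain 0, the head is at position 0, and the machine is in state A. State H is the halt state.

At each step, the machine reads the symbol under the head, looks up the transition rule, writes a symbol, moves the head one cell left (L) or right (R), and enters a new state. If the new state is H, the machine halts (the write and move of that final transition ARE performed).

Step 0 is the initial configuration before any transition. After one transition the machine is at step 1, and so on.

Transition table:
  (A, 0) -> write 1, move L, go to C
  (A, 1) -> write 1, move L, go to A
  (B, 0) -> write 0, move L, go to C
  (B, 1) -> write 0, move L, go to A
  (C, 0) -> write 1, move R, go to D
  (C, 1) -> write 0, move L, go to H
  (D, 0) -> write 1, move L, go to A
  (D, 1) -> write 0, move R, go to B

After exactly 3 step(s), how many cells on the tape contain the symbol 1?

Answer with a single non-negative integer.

Step 1: in state A at pos 0, read 0 -> (A,0)->write 1,move L,goto C. Now: state=C, head=-1, tape[-2..1]=0010 (head:  ^)
Step 2: in state C at pos -1, read 0 -> (C,0)->write 1,move R,goto D. Now: state=D, head=0, tape[-2..1]=0110 (head:   ^)
Step 3: in state D at pos 0, read 1 -> (D,1)->write 0,move R,goto B. Now: state=B, head=1, tape[-2..2]=01000 (head:    ^)
Cells containing 1 after step 3: {-1} -> 1 cell(s)

Answer: 1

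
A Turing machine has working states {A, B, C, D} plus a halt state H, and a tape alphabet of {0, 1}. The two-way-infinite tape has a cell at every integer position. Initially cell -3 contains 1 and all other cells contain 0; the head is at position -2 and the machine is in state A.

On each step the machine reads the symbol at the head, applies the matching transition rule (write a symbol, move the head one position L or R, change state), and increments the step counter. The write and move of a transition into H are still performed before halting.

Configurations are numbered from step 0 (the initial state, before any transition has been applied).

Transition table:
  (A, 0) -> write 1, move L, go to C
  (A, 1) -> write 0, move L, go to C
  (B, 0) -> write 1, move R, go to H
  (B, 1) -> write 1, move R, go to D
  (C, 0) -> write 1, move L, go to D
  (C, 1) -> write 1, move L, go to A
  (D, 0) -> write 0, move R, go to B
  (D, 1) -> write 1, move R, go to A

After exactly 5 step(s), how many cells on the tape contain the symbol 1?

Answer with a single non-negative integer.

Step 1: in state A at pos -2, read 0 -> (A,0)->write 1,move L,goto C. Now: state=C, head=-3, tape[-4..-1]=0110 (head:  ^)
Step 2: in state C at pos -3, read 1 -> (C,1)->write 1,move L,goto A. Now: state=A, head=-4, tape[-5..-1]=00110 (head:  ^)
Step 3: in state A at pos -4, read 0 -> (A,0)->write 1,move L,goto C. Now: state=C, head=-5, tape[-6..-1]=001110 (head:  ^)
Step 4: in state C at pos -5, read 0 -> (C,0)->write 1,move L,goto D. Now: state=D, head=-6, tape[-7..-1]=0011110 (head:  ^)
Step 5: in state D at pos -6, read 0 -> (D,0)->write 0,move R,goto B. Now: state=B, head=-5, tape[-7..-1]=0011110 (head:   ^)
Cells containing 1 after step 5: {-5, -4, -3, -2} -> 4 cell(s)

Answer: 4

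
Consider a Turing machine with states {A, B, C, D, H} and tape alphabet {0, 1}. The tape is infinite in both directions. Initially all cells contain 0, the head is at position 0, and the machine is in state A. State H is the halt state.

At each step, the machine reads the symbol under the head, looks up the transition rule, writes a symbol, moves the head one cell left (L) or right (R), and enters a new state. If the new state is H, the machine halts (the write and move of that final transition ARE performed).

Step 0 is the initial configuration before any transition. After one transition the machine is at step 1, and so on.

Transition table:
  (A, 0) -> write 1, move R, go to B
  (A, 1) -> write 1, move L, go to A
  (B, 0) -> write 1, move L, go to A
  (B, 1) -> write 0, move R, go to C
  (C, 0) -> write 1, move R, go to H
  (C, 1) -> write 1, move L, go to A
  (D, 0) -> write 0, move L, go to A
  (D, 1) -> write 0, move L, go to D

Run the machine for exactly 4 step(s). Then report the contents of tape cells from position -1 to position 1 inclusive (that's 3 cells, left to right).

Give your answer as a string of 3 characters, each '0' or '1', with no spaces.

Step 1: in state A at pos 0, read 0 -> (A,0)->write 1,move R,goto B. Now: state=B, head=1, tape[-1..2]=0100 (head:   ^)
Step 2: in state B at pos 1, read 0 -> (B,0)->write 1,move L,goto A. Now: state=A, head=0, tape[-1..2]=0110 (head:  ^)
Step 3: in state A at pos 0, read 1 -> (A,1)->write 1,move L,goto A. Now: state=A, head=-1, tape[-2..2]=00110 (head:  ^)
Step 4: in state A at pos -1, read 0 -> (A,0)->write 1,move R,goto B. Now: state=B, head=0, tape[-2..2]=01110 (head:   ^)

Answer: 111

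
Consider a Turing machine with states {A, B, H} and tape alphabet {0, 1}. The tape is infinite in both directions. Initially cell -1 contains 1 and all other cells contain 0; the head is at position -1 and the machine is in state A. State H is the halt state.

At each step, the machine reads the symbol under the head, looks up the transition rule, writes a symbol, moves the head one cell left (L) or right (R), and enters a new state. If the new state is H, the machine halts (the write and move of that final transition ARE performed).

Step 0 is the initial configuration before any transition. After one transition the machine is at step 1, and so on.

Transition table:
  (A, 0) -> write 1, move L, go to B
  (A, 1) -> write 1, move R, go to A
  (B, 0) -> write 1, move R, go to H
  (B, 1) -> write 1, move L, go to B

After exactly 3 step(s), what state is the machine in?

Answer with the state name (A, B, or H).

Answer: B

Derivation:
Step 1: in state A at pos -1, read 1 -> (A,1)->write 1,move R,goto A. Now: state=A, head=0, tape[-2..1]=0100 (head:   ^)
Step 2: in state A at pos 0, read 0 -> (A,0)->write 1,move L,goto B. Now: state=B, head=-1, tape[-2..1]=0110 (head:  ^)
Step 3: in state B at pos -1, read 1 -> (B,1)->write 1,move L,goto B. Now: state=B, head=-2, tape[-3..1]=00110 (head:  ^)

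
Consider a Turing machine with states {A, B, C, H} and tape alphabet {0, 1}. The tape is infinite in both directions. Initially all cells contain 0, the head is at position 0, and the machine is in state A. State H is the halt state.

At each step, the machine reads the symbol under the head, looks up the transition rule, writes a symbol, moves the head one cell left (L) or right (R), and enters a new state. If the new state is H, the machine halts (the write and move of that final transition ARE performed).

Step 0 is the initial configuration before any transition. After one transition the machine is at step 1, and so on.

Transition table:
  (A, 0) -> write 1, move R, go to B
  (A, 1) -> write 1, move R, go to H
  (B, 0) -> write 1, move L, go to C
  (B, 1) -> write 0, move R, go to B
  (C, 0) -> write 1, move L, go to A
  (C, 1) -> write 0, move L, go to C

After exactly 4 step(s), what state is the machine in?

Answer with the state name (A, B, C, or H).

Step 1: in state A at pos 0, read 0 -> (A,0)->write 1,move R,goto B. Now: state=B, head=1, tape[-1..2]=0100 (head:   ^)
Step 2: in state B at pos 1, read 0 -> (B,0)->write 1,move L,goto C. Now: state=C, head=0, tape[-1..2]=0110 (head:  ^)
Step 3: in state C at pos 0, read 1 -> (C,1)->write 0,move L,goto C. Now: state=C, head=-1, tape[-2..2]=00010 (head:  ^)
Step 4: in state C at pos -1, read 0 -> (C,0)->write 1,move L,goto A. Now: state=A, head=-2, tape[-3..2]=001010 (head:  ^)

Answer: A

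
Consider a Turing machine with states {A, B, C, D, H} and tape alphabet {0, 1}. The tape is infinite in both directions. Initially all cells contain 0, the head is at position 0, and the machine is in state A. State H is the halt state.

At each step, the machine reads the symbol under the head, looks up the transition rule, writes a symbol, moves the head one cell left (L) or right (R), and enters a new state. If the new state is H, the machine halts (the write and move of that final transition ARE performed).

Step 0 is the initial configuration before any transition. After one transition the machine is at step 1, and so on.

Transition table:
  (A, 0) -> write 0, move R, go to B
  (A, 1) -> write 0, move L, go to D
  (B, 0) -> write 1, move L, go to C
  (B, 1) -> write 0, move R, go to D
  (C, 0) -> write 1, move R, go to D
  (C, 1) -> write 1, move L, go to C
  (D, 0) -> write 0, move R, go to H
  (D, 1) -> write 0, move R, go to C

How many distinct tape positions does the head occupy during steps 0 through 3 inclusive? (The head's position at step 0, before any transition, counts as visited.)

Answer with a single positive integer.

Answer: 2

Derivation:
Step 1: in state A at pos 0, read 0 -> (A,0)->write 0,move R,goto B. Now: state=B, head=1, tape[-1..2]=0000 (head:   ^)
Step 2: in state B at pos 1, read 0 -> (B,0)->write 1,move L,goto C. Now: state=C, head=0, tape[-1..2]=0010 (head:  ^)
Step 3: in state C at pos 0, read 0 -> (C,0)->write 1,move R,goto D. Now: state=D, head=1, tape[-1..2]=0110 (head:   ^)
Head positions at steps 0..3: starting at 0, distinct positions visited = {0, 1} -> 2 position(s)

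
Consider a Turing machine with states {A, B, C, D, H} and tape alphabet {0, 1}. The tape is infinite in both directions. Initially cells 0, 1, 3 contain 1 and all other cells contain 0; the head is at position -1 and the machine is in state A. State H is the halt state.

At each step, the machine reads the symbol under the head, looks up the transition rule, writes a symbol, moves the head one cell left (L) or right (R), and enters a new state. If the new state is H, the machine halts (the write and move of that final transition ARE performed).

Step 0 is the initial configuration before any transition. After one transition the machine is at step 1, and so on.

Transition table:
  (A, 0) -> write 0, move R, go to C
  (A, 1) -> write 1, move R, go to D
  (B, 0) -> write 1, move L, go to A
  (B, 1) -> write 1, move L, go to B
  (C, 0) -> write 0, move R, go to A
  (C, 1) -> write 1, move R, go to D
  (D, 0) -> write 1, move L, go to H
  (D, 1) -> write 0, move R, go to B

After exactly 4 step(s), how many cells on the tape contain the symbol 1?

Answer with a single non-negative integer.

Step 1: in state A at pos -1, read 0 -> (A,0)->write 0,move R,goto C. Now: state=C, head=0, tape[-2..4]=0011010 (head:   ^)
Step 2: in state C at pos 0, read 1 -> (C,1)->write 1,move R,goto D. Now: state=D, head=1, tape[-2..4]=0011010 (head:    ^)
Step 3: in state D at pos 1, read 1 -> (D,1)->write 0,move R,goto B. Now: state=B, head=2, tape[-2..4]=0010010 (head:     ^)
Step 4: in state B at pos 2, read 0 -> (B,0)->write 1,move L,goto A. Now: state=A, head=1, tape[-2..4]=0010110 (head:    ^)
Cells containing 1 after step 4: {0, 2, 3} -> 3 cell(s)

Answer: 3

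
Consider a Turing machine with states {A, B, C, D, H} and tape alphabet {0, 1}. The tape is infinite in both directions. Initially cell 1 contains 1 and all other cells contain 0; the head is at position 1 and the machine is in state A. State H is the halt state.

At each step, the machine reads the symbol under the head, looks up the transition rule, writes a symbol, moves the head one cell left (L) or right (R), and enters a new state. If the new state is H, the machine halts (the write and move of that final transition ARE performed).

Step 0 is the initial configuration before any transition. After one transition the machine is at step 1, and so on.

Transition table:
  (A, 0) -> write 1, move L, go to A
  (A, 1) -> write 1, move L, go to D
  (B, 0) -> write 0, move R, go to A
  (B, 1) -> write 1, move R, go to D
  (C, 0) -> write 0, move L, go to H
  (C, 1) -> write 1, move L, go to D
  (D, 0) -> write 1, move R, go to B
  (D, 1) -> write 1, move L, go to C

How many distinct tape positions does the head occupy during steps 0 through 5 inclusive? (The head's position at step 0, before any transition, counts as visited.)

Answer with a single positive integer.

Answer: 5

Derivation:
Step 1: in state A at pos 1, read 1 -> (A,1)->write 1,move L,goto D. Now: state=D, head=0, tape[-1..2]=0010 (head:  ^)
Step 2: in state D at pos 0, read 0 -> (D,0)->write 1,move R,goto B. Now: state=B, head=1, tape[-1..2]=0110 (head:   ^)
Step 3: in state B at pos 1, read 1 -> (B,1)->write 1,move R,goto D. Now: state=D, head=2, tape[-1..3]=01100 (head:    ^)
Step 4: in state D at pos 2, read 0 -> (D,0)->write 1,move R,goto B. Now: state=B, head=3, tape[-1..4]=011100 (head:     ^)
Step 5: in state B at pos 3, read 0 -> (B,0)->write 0,move R,goto A. Now: state=A, head=4, tape[-1..5]=0111000 (head:      ^)
Head positions at steps 0..5: starting at 1, distinct positions visited = {0, 1, 2, 3, 4} -> 5 position(s)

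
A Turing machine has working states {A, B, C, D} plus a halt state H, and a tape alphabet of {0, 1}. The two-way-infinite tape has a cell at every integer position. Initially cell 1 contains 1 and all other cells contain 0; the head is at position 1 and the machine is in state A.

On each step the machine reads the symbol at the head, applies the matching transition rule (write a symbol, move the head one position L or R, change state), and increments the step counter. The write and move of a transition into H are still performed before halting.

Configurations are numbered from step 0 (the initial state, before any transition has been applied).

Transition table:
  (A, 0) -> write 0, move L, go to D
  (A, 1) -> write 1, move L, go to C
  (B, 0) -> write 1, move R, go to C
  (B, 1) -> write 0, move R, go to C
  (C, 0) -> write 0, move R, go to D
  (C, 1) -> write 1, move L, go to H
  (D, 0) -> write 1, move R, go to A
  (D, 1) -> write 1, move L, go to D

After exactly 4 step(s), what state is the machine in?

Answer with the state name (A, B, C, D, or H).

Answer: A

Derivation:
Step 1: in state A at pos 1, read 1 -> (A,1)->write 1,move L,goto C. Now: state=C, head=0, tape[-1..2]=0010 (head:  ^)
Step 2: in state C at pos 0, read 0 -> (C,0)->write 0,move R,goto D. Now: state=D, head=1, tape[-1..2]=0010 (head:   ^)
Step 3: in state D at pos 1, read 1 -> (D,1)->write 1,move L,goto D. Now: state=D, head=0, tape[-1..2]=0010 (head:  ^)
Step 4: in state D at pos 0, read 0 -> (D,0)->write 1,move R,goto A. Now: state=A, head=1, tape[-1..2]=0110 (head:   ^)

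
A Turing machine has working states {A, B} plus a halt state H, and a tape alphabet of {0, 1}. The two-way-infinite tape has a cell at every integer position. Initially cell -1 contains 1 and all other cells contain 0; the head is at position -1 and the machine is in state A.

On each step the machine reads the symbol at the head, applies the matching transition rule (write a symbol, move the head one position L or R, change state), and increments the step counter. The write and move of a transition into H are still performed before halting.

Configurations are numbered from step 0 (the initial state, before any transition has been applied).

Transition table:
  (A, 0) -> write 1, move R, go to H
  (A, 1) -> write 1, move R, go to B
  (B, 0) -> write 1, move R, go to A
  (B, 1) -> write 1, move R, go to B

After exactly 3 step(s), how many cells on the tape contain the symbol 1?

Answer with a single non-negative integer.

Step 1: in state A at pos -1, read 1 -> (A,1)->write 1,move R,goto B. Now: state=B, head=0, tape[-2..1]=0100 (head:   ^)
Step 2: in state B at pos 0, read 0 -> (B,0)->write 1,move R,goto A. Now: state=A, head=1, tape[-2..2]=01100 (head:    ^)
Step 3: in state A at pos 1, read 0 -> (A,0)->write 1,move R,goto H. Now: state=H, head=2, tape[-2..3]=011100 (head:     ^)
Cells containing 1 after step 3: {-1, 0, 1} -> 3 cell(s)

Answer: 3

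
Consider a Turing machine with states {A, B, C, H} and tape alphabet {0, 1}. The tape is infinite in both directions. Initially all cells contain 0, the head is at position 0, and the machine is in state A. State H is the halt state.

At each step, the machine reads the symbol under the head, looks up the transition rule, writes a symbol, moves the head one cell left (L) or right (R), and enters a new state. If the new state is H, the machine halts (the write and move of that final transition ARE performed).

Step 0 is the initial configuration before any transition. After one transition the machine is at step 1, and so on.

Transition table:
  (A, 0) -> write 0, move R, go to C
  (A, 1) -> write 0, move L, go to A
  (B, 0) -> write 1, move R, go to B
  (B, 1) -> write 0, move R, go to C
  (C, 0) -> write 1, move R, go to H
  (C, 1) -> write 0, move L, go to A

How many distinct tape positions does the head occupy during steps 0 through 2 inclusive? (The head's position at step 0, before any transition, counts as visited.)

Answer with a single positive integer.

Step 1: in state A at pos 0, read 0 -> (A,0)->write 0,move R,goto C. Now: state=C, head=1, tape[-1..2]=0000 (head:   ^)
Step 2: in state C at pos 1, read 0 -> (C,0)->write 1,move R,goto H. Now: state=H, head=2, tape[-1..3]=00100 (head:    ^)
Head positions at steps 0..2: starting at 0, distinct positions visited = {0, 1, 2} -> 3 position(s)

Answer: 3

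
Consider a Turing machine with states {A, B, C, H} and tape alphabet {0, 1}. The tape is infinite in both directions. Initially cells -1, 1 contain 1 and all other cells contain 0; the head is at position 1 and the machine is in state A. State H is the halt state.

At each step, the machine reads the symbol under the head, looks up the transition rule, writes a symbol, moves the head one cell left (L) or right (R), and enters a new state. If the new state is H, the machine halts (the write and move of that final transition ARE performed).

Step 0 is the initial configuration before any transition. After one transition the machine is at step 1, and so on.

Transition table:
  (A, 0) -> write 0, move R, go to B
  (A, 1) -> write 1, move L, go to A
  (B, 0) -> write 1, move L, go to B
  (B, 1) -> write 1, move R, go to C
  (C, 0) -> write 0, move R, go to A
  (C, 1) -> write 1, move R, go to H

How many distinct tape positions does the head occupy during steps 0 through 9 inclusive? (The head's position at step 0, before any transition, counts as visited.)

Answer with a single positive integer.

Answer: 5

Derivation:
Step 1: in state A at pos 1, read 1 -> (A,1)->write 1,move L,goto A. Now: state=A, head=0, tape[-2..2]=01010 (head:   ^)
Step 2: in state A at pos 0, read 0 -> (A,0)->write 0,move R,goto B. Now: state=B, head=1, tape[-2..2]=01010 (head:    ^)
Step 3: in state B at pos 1, read 1 -> (B,1)->write 1,move R,goto C. Now: state=C, head=2, tape[-2..3]=010100 (head:     ^)
Step 4: in state C at pos 2, read 0 -> (C,0)->write 0,move R,goto A. Now: state=A, head=3, tape[-2..4]=0101000 (head:      ^)
Step 5: in state A at pos 3, read 0 -> (A,0)->write 0,move R,goto B. Now: state=B, head=4, tape[-2..5]=01010000 (head:       ^)
Step 6: in state B at pos 4, read 0 -> (B,0)->write 1,move L,goto B. Now: state=B, head=3, tape[-2..5]=01010010 (head:      ^)
Step 7: in state B at pos 3, read 0 -> (B,0)->write 1,move L,goto B. Now: state=B, head=2, tape[-2..5]=01010110 (head:     ^)
Step 8: in state B at pos 2, read 0 -> (B,0)->write 1,move L,goto B. Now: state=B, head=1, tape[-2..5]=01011110 (head:    ^)
Step 9: in state B at pos 1, read 1 -> (B,1)->write 1,move R,goto C. Now: state=C, head=2, tape[-2..5]=01011110 (head:     ^)
Head positions at steps 0..9: starting at 1, distinct positions visited = {0, 1, 2, 3, 4} -> 5 position(s)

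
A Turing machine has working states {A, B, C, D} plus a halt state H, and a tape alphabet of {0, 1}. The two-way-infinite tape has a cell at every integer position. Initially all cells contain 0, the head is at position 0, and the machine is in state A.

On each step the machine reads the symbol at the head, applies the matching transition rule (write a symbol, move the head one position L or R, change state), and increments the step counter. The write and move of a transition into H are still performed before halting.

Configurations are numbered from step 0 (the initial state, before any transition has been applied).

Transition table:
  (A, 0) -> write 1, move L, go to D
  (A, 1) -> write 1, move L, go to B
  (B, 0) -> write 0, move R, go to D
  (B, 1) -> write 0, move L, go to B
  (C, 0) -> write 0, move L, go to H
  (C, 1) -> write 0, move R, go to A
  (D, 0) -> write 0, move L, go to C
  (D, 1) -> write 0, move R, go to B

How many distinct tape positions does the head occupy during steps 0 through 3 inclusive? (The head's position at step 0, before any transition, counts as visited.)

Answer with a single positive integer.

Answer: 4

Derivation:
Step 1: in state A at pos 0, read 0 -> (A,0)->write 1,move L,goto D. Now: state=D, head=-1, tape[-2..1]=0010 (head:  ^)
Step 2: in state D at pos -1, read 0 -> (D,0)->write 0,move L,goto C. Now: state=C, head=-2, tape[-3..1]=00010 (head:  ^)
Step 3: in state C at pos -2, read 0 -> (C,0)->write 0,move L,goto H. Now: state=H, head=-3, tape[-4..1]=000010 (head:  ^)
Head positions at steps 0..3: starting at 0, distinct positions visited = {-3, -2, -1, 0} -> 4 position(s)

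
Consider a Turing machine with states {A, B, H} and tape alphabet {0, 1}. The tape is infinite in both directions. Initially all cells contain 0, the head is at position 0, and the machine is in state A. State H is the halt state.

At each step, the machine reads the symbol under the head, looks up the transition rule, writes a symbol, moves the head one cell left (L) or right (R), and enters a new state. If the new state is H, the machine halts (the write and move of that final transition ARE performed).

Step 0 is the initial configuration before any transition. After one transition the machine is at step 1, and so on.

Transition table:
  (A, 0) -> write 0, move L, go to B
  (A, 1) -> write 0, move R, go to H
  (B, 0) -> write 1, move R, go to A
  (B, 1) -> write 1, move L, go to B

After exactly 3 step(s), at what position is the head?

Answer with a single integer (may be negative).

Step 1: in state A at pos 0, read 0 -> (A,0)->write 0,move L,goto B. Now: state=B, head=-1, tape[-2..1]=0000 (head:  ^)
Step 2: in state B at pos -1, read 0 -> (B,0)->write 1,move R,goto A. Now: state=A, head=0, tape[-2..1]=0100 (head:   ^)
Step 3: in state A at pos 0, read 0 -> (A,0)->write 0,move L,goto B. Now: state=B, head=-1, tape[-2..1]=0100 (head:  ^)

Answer: -1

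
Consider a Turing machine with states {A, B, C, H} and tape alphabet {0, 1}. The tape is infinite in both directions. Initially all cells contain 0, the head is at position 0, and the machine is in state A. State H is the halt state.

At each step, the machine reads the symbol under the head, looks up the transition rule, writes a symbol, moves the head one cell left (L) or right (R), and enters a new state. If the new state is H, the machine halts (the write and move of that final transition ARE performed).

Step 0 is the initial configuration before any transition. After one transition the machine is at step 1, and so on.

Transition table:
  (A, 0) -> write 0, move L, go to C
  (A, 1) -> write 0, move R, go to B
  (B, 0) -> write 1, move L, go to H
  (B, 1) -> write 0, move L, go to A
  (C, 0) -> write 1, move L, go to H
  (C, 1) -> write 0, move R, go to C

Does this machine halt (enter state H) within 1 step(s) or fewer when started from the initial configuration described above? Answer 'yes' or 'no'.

Answer: no

Derivation:
Step 1: in state A at pos 0, read 0 -> (A,0)->write 0,move L,goto C. Now: state=C, head=-1, tape[-2..1]=0000 (head:  ^)
After 1 step(s): state = C (not H) -> not halted within 1 -> no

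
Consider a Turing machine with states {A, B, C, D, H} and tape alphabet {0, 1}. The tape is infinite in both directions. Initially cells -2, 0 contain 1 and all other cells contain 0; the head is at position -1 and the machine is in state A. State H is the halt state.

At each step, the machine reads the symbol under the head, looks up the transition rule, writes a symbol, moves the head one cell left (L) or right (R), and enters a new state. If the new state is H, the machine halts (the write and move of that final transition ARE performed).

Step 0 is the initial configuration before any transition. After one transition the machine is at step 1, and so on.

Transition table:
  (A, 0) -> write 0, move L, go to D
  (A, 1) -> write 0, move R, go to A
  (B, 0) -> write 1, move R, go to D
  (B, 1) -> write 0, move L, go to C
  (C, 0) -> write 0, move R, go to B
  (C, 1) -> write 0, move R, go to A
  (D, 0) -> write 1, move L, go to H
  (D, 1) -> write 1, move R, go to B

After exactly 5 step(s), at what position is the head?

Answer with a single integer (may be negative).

Answer: 2

Derivation:
Step 1: in state A at pos -1, read 0 -> (A,0)->write 0,move L,goto D. Now: state=D, head=-2, tape[-3..1]=01010 (head:  ^)
Step 2: in state D at pos -2, read 1 -> (D,1)->write 1,move R,goto B. Now: state=B, head=-1, tape[-3..1]=01010 (head:   ^)
Step 3: in state B at pos -1, read 0 -> (B,0)->write 1,move R,goto D. Now: state=D, head=0, tape[-3..1]=01110 (head:    ^)
Step 4: in state D at pos 0, read 1 -> (D,1)->write 1,move R,goto B. Now: state=B, head=1, tape[-3..2]=011100 (head:     ^)
Step 5: in state B at pos 1, read 0 -> (B,0)->write 1,move R,goto D. Now: state=D, head=2, tape[-3..3]=0111100 (head:      ^)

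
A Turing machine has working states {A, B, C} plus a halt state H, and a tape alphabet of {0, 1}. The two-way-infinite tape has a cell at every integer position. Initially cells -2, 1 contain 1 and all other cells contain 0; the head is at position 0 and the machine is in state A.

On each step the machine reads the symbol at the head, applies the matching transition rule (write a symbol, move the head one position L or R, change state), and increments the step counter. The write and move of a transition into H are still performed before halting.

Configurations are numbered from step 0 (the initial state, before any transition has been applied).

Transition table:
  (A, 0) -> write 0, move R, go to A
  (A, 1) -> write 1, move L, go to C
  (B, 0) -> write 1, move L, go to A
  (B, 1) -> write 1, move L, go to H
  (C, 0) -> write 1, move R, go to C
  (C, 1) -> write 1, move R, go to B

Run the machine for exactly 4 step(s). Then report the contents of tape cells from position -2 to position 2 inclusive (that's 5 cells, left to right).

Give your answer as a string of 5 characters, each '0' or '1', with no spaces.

Step 1: in state A at pos 0, read 0 -> (A,0)->write 0,move R,goto A. Now: state=A, head=1, tape[-3..2]=010010 (head:     ^)
Step 2: in state A at pos 1, read 1 -> (A,1)->write 1,move L,goto C. Now: state=C, head=0, tape[-3..2]=010010 (head:    ^)
Step 3: in state C at pos 0, read 0 -> (C,0)->write 1,move R,goto C. Now: state=C, head=1, tape[-3..2]=010110 (head:     ^)
Step 4: in state C at pos 1, read 1 -> (C,1)->write 1,move R,goto B. Now: state=B, head=2, tape[-3..3]=0101100 (head:      ^)

Answer: 10110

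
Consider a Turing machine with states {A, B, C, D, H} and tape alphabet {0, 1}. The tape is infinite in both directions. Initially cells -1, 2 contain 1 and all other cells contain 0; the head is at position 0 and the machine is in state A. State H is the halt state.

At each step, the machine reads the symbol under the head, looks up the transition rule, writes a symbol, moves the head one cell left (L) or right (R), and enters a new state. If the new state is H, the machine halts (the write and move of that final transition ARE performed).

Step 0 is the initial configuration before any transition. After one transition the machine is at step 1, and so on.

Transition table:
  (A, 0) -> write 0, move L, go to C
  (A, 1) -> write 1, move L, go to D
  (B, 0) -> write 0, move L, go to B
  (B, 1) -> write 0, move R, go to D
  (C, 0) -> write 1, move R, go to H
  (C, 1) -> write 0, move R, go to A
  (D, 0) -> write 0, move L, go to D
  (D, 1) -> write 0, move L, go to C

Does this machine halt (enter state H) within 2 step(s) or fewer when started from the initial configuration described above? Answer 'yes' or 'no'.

Step 1: in state A at pos 0, read 0 -> (A,0)->write 0,move L,goto C. Now: state=C, head=-1, tape[-2..3]=010010 (head:  ^)
Step 2: in state C at pos -1, read 1 -> (C,1)->write 0,move R,goto A. Now: state=A, head=0, tape[-2..3]=000010 (head:   ^)
After 2 step(s): state = A (not H) -> not halted within 2 -> no

Answer: no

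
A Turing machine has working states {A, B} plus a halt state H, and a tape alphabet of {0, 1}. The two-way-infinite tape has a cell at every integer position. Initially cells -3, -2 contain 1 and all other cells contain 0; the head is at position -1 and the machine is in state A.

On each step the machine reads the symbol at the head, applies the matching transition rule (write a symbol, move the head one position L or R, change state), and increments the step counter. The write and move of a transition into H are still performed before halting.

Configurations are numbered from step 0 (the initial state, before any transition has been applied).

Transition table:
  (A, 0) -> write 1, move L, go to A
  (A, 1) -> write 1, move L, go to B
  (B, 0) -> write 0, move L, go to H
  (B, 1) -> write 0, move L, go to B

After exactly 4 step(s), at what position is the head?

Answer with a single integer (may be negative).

Step 1: in state A at pos -1, read 0 -> (A,0)->write 1,move L,goto A. Now: state=A, head=-2, tape[-4..0]=01110 (head:   ^)
Step 2: in state A at pos -2, read 1 -> (A,1)->write 1,move L,goto B. Now: state=B, head=-3, tape[-4..0]=01110 (head:  ^)
Step 3: in state B at pos -3, read 1 -> (B,1)->write 0,move L,goto B. Now: state=B, head=-4, tape[-5..0]=000110 (head:  ^)
Step 4: in state B at pos -4, read 0 -> (B,0)->write 0,move L,goto H. Now: state=H, head=-5, tape[-6..0]=0000110 (head:  ^)

Answer: -5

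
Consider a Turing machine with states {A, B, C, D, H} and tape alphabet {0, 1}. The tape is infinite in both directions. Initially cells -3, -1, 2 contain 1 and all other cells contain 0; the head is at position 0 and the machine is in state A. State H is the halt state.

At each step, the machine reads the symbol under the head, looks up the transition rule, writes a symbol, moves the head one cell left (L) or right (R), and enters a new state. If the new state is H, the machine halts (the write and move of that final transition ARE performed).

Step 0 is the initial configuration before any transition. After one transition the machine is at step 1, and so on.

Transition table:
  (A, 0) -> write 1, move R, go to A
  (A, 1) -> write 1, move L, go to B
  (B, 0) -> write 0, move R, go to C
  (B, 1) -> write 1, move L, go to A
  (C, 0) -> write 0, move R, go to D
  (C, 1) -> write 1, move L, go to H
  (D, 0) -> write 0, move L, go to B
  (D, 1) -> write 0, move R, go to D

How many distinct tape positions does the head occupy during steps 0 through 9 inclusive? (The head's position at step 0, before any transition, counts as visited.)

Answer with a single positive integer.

Answer: 6

Derivation:
Step 1: in state A at pos 0, read 0 -> (A,0)->write 1,move R,goto A. Now: state=A, head=1, tape[-4..3]=01011010 (head:      ^)
Step 2: in state A at pos 1, read 0 -> (A,0)->write 1,move R,goto A. Now: state=A, head=2, tape[-4..3]=01011110 (head:       ^)
Step 3: in state A at pos 2, read 1 -> (A,1)->write 1,move L,goto B. Now: state=B, head=1, tape[-4..3]=01011110 (head:      ^)
Step 4: in state B at pos 1, read 1 -> (B,1)->write 1,move L,goto A. Now: state=A, head=0, tape[-4..3]=01011110 (head:     ^)
Step 5: in state A at pos 0, read 1 -> (A,1)->write 1,move L,goto B. Now: state=B, head=-1, tape[-4..3]=01011110 (head:    ^)
Step 6: in state B at pos -1, read 1 -> (B,1)->write 1,move L,goto A. Now: state=A, head=-2, tape[-4..3]=01011110 (head:   ^)
Step 7: in state A at pos -2, read 0 -> (A,0)->write 1,move R,goto A. Now: state=A, head=-1, tape[-4..3]=01111110 (head:    ^)
Step 8: in state A at pos -1, read 1 -> (A,1)->write 1,move L,goto B. Now: state=B, head=-2, tape[-4..3]=01111110 (head:   ^)
Step 9: in state B at pos -2, read 1 -> (B,1)->write 1,move L,goto A. Now: state=A, head=-3, tape[-4..3]=01111110 (head:  ^)
Head positions at steps 0..9: starting at 0, distinct positions visited = {-3, -2, -1, 0, 1, 2} -> 6 position(s)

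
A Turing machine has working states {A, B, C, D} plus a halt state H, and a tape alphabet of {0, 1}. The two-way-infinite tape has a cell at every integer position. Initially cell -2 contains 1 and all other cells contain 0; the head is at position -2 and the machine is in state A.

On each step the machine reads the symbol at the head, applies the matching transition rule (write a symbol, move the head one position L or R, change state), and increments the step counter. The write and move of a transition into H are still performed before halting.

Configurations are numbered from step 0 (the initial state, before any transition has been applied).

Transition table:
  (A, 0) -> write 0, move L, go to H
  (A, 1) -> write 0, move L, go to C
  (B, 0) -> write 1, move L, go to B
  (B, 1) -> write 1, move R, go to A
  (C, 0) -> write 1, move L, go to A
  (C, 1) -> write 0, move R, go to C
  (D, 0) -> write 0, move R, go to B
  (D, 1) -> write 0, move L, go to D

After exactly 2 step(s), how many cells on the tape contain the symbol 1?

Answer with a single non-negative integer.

Step 1: in state A at pos -2, read 1 -> (A,1)->write 0,move L,goto C. Now: state=C, head=-3, tape[-4..-1]=0000 (head:  ^)
Step 2: in state C at pos -3, read 0 -> (C,0)->write 1,move L,goto A. Now: state=A, head=-4, tape[-5..-1]=00100 (head:  ^)
Cells containing 1 after step 2: {-3} -> 1 cell(s)

Answer: 1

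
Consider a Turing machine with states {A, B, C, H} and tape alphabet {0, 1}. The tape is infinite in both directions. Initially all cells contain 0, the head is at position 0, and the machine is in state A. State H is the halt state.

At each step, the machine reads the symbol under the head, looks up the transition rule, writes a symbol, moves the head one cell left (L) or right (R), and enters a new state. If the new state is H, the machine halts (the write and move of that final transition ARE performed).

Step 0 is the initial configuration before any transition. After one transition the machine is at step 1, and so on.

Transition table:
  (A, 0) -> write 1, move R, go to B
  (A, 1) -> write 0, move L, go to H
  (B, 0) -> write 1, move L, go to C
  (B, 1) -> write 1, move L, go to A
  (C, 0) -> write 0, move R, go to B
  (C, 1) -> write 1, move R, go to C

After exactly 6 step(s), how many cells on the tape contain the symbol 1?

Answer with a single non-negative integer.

Answer: 3

Derivation:
Step 1: in state A at pos 0, read 0 -> (A,0)->write 1,move R,goto B. Now: state=B, head=1, tape[-1..2]=0100 (head:   ^)
Step 2: in state B at pos 1, read 0 -> (B,0)->write 1,move L,goto C. Now: state=C, head=0, tape[-1..2]=0110 (head:  ^)
Step 3: in state C at pos 0, read 1 -> (C,1)->write 1,move R,goto C. Now: state=C, head=1, tape[-1..2]=0110 (head:   ^)
Step 4: in state C at pos 1, read 1 -> (C,1)->write 1,move R,goto C. Now: state=C, head=2, tape[-1..3]=01100 (head:    ^)
Step 5: in state C at pos 2, read 0 -> (C,0)->write 0,move R,goto B. Now: state=B, head=3, tape[-1..4]=011000 (head:     ^)
Step 6: in state B at pos 3, read 0 -> (B,0)->write 1,move L,goto C. Now: state=C, head=2, tape[-1..4]=011010 (head:    ^)
Cells containing 1 after step 6: {0, 1, 3} -> 3 cell(s)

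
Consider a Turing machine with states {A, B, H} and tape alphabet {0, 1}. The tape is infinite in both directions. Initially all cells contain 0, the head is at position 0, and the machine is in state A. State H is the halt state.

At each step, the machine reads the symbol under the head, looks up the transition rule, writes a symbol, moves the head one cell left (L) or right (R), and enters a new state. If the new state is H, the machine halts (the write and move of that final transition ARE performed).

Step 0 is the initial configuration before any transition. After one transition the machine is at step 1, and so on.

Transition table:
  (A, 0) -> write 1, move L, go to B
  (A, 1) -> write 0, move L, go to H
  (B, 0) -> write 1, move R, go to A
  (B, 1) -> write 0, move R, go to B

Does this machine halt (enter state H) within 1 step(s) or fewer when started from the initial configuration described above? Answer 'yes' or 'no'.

Step 1: in state A at pos 0, read 0 -> (A,0)->write 1,move L,goto B. Now: state=B, head=-1, tape[-2..1]=0010 (head:  ^)
After 1 step(s): state = B (not H) -> not halted within 1 -> no

Answer: no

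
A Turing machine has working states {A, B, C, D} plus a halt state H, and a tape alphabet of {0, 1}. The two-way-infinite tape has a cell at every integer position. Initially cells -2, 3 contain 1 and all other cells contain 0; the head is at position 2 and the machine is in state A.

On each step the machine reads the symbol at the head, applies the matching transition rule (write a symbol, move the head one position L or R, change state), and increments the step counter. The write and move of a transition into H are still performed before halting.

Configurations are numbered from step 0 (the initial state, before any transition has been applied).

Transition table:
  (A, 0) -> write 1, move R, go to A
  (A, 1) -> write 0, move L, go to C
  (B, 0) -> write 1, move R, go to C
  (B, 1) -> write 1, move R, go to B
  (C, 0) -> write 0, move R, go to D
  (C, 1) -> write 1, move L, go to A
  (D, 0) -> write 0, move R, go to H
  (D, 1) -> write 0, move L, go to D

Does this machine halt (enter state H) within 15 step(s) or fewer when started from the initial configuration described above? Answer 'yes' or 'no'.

Step 1: in state A at pos 2, read 0 -> (A,0)->write 1,move R,goto A. Now: state=A, head=3, tape[-3..4]=01000110 (head:       ^)
Step 2: in state A at pos 3, read 1 -> (A,1)->write 0,move L,goto C. Now: state=C, head=2, tape[-3..4]=01000100 (head:      ^)
Step 3: in state C at pos 2, read 1 -> (C,1)->write 1,move L,goto A. Now: state=A, head=1, tape[-3..4]=01000100 (head:     ^)
Step 4: in state A at pos 1, read 0 -> (A,0)->write 1,move R,goto A. Now: state=A, head=2, tape[-3..4]=01001100 (head:      ^)
Step 5: in state A at pos 2, read 1 -> (A,1)->write 0,move L,goto C. Now: state=C, head=1, tape[-3..4]=01001000 (head:     ^)
Step 6: in state C at pos 1, read 1 -> (C,1)->write 1,move L,goto A. Now: state=A, head=0, tape[-3..4]=01001000 (head:    ^)
Step 7: in state A at pos 0, read 0 -> (A,0)->write 1,move R,goto A. Now: state=A, head=1, tape[-3..4]=01011000 (head:     ^)
Step 8: in state A at pos 1, read 1 -> (A,1)->write 0,move L,goto C. Now: state=C, head=0, tape[-3..4]=01010000 (head:    ^)
Step 9: in state C at pos 0, read 1 -> (C,1)->write 1,move L,goto A. Now: state=A, head=-1, tape[-3..4]=01010000 (head:   ^)
Step 10: in state A at pos -1, read 0 -> (A,0)->write 1,move R,goto A. Now: state=A, head=0, tape[-3..4]=01110000 (head:    ^)
Step 11: in state A at pos 0, read 1 -> (A,1)->write 0,move L,goto C. Now: state=C, head=-1, tape[-3..4]=01100000 (head:   ^)
Step 12: in state C at pos -1, read 1 -> (C,1)->write 1,move L,goto A. Now: state=A, head=-2, tape[-3..4]=01100000 (head:  ^)
Step 13: in state A at pos -2, read 1 -> (A,1)->write 0,move L,goto C. Now: state=C, head=-3, tape[-4..4]=000100000 (head:  ^)
Step 14: in state C at pos -3, read 0 -> (C,0)->write 0,move R,goto D. Now: state=D, head=-2, tape[-4..4]=000100000 (head:   ^)
Step 15: in state D at pos -2, read 0 -> (D,0)->write 0,move R,goto H. Now: state=H, head=-1, tape[-4..4]=000100000 (head:    ^)
State H reached at step 15; 15 <= 15 -> yes

Answer: yes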